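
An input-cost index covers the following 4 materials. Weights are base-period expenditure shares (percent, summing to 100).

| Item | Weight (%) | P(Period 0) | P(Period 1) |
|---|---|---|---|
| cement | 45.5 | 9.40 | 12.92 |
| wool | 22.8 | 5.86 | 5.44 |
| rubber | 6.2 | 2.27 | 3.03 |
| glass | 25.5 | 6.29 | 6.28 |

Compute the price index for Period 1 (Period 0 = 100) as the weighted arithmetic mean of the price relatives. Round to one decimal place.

cement: 45.5 × (12.92/9.40) = 45.5 × 1.374468 = 62.5383
wool: 22.8 × (5.44/5.86) = 22.8 × 0.928328 = 21.1659
rubber: 6.2 × (3.03/2.27) = 6.2 × 1.334802 = 8.2758
glass: 25.5 × (6.28/6.29) = 25.5 × 0.998410 = 25.4595
Index = Σ wᵢ·(p₁ᵢ/p₀ᵢ) = 62.5383 + 21.1659 + 8.2758 + 25.4595 = 117.4394

117.4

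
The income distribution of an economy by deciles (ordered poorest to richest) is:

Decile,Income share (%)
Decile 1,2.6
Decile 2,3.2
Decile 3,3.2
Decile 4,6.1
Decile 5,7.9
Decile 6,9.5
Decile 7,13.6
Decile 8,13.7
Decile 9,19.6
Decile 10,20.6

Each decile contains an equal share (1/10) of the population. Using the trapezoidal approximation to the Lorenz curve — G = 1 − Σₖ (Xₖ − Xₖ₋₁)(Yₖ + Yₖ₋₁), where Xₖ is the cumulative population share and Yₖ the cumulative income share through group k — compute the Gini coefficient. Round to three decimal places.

0.353

Cumulative income shares Yₖ: 0.0260, 0.0580, 0.0900, 0.1510, 0.2300, 0.3250, 0.4610, 0.5980, 0.7940, 1.0000
Σ (Xₖ−Xₖ₋₁)(Yₖ+Yₖ₋₁) = (1/10)(0.0260+0.0000) + (1/10)(0.0580+0.0260) + (1/10)(0.0900+0.0580) + (1/10)(0.1510+0.0900) + (1/10)(0.2300+0.1510) + (1/10)(0.3250+0.2300) + (1/10)(0.4610+0.3250) + (1/10)(0.5980+0.4610) + (1/10)(0.7940+0.5980) + (1/10)(1.0000+0.7940)
  = 0.0026 + 0.0084 + 0.0148 + 0.0241 + 0.0381 + 0.0555 + 0.0786 + 0.1059 + 0.1392 + 0.1794 = 0.6466
G = 1 − 0.6466 = 0.3534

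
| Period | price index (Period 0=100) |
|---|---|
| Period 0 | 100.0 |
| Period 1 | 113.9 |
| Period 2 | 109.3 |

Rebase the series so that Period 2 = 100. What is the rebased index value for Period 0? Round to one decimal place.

91.5

Rebased(Period 0) = 100.0 / 109.3 × 100 = 91.4913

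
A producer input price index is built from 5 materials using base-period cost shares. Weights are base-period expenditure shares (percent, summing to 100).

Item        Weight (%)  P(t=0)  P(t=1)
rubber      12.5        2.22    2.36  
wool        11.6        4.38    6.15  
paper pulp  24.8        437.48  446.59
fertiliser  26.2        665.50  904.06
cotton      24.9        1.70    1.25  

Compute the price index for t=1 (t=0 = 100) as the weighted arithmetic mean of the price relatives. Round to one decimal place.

108.8

rubber: 12.5 × (2.36/2.22) = 12.5 × 1.063063 = 13.2883
wool: 11.6 × (6.15/4.38) = 11.6 × 1.404110 = 16.2877
paper pulp: 24.8 × (446.59/437.48) = 24.8 × 1.020824 = 25.3164
fertiliser: 26.2 × (904.06/665.50) = 26.2 × 1.358467 = 35.5918
cotton: 24.9 × (1.25/1.70) = 24.9 × 0.735294 = 18.3088
Index = Σ wᵢ·(p₁ᵢ/p₀ᵢ) = 13.2883 + 16.2877 + 25.3164 + 35.5918 + 18.3088 = 108.7931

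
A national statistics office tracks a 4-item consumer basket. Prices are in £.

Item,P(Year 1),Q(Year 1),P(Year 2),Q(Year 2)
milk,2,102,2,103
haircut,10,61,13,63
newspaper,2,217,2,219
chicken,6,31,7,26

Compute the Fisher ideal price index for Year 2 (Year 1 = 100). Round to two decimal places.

Laspeyres component (base-period weights):
ΣP(Year 2)Q(Year 1) = 2×102 + 13×61 + 2×217 + 7×31 = 204 + 793 + 434 + 217 = 1648
ΣP(Year 1)Q(Year 1) = 2×102 + 10×61 + 2×217 + 6×31 = 204 + 610 + 434 + 186 = 1434
L = 1648 / 1434 × 100 = 114.9233
Paasche component (current-period weights):
ΣP(Year 2)Q(Year 2) = 2×103 + 13×63 + 2×219 + 7×26 = 206 + 819 + 438 + 182 = 1645
ΣP(Year 1)Q(Year 2) = 2×103 + 10×63 + 2×219 + 6×26 = 206 + 630 + 438 + 156 = 1430
P = 1645 / 1430 × 100 = 115.0350
Fisher = √(L × P) = √(114.9233 × 115.0350) = 114.9791

114.98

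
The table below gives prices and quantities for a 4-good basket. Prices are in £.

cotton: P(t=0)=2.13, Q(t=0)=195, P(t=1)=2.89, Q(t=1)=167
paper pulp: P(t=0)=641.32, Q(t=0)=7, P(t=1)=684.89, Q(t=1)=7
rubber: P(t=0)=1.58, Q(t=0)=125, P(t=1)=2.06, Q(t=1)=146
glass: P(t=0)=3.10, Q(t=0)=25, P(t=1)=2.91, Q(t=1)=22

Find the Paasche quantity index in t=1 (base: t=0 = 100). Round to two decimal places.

99.18

Paasche quantity index uses current-period prices as weights.
ΣP(t=1)·Q(t=1) = 2.89×167 + 684.89×7 + 2.06×146 + 2.91×22 = 482.63 + 4794.23 + 300.76 + 64.02 = 5641.64
ΣP(t=1)·Q(t=0) = 2.89×195 + 684.89×7 + 2.06×125 + 2.91×25 = 563.55 + 4794.23 + 257.5 + 72.75 = 5688.03
Index = 5641.64 / 5688.03 × 100 = 99.1844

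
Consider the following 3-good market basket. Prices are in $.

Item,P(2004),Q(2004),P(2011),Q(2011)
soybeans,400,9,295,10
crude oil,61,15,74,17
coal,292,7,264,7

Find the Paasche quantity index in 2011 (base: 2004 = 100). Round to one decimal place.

107.9

Paasche quantity index uses current-period prices as weights.
ΣP(2011)·Q(2011) = 295×10 + 74×17 + 264×7 = 2950 + 1258 + 1848 = 6056
ΣP(2011)·Q(2004) = 295×9 + 74×15 + 264×7 = 2655 + 1110 + 1848 = 5613
Index = 6056 / 5613 × 100 = 107.8924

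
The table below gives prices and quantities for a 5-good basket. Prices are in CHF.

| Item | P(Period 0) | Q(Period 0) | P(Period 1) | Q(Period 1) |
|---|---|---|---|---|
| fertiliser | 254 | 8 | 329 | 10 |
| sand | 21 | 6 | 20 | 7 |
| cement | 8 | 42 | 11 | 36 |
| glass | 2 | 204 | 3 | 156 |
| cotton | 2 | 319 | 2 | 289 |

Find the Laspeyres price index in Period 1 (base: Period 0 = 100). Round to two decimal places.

Laspeyres price index uses base-period quantities as weights.
ΣP(Period 1)·Q(Period 0) = 329×8 + 20×6 + 11×42 + 3×204 + 2×319 = 2632 + 120 + 462 + 612 + 638 = 4464
ΣP(Period 0)·Q(Period 0) = 254×8 + 21×6 + 8×42 + 2×204 + 2×319 = 2032 + 126 + 336 + 408 + 638 = 3540
Index = 4464 / 3540 × 100 = 126.1017

126.10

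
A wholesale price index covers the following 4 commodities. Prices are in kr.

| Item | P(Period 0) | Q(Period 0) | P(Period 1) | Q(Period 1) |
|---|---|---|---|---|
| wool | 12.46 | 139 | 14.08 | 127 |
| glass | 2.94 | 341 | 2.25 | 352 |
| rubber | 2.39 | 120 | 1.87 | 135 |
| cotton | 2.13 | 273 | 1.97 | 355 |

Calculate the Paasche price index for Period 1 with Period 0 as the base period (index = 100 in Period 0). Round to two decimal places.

95.56

Paasche price index uses current-period quantities as weights.
ΣP(Period 1)·Q(Period 1) = 14.08×127 + 2.25×352 + 1.87×135 + 1.97×355 = 1788.16 + 792 + 252.45 + 699.35 = 3531.96
ΣP(Period 0)·Q(Period 1) = 12.46×127 + 2.94×352 + 2.39×135 + 2.13×355 = 1582.42 + 1034.88 + 322.65 + 756.15 = 3696.1
Index = 3531.96 / 3696.1 × 100 = 95.5591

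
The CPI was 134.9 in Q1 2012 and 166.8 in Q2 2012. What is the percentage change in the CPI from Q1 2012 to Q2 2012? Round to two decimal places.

Change = (166.8 − 134.9) / 134.9 × 100
       = 31.9 / 134.9 × 100 = 23.6471%

23.65%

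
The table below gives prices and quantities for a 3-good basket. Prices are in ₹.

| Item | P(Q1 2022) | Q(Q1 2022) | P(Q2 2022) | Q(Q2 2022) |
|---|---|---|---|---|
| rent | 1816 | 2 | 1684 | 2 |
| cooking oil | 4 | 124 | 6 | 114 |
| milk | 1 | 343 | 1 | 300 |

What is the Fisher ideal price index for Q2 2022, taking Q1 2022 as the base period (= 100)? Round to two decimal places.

99.41

Laspeyres component (base-period weights):
ΣP(Q2 2022)Q(Q1 2022) = 1684×2 + 6×124 + 1×343 = 3368 + 744 + 343 = 4455
ΣP(Q1 2022)Q(Q1 2022) = 1816×2 + 4×124 + 1×343 = 3632 + 496 + 343 = 4471
L = 4455 / 4471 × 100 = 99.6421
Paasche component (current-period weights):
ΣP(Q2 2022)Q(Q2 2022) = 1684×2 + 6×114 + 1×300 = 3368 + 684 + 300 = 4352
ΣP(Q1 2022)Q(Q2 2022) = 1816×2 + 4×114 + 1×300 = 3632 + 456 + 300 = 4388
P = 4352 / 4388 × 100 = 99.1796
Fisher = √(L × P) = √(99.6421 × 99.1796) = 99.4106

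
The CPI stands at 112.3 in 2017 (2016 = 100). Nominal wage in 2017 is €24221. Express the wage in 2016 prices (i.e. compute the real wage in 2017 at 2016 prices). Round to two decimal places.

21568.12

Real = Nominal ÷ (Index/100) = 24221 ÷ (112.3/100)
     = 24221 ÷ 1.123 = 21568.1211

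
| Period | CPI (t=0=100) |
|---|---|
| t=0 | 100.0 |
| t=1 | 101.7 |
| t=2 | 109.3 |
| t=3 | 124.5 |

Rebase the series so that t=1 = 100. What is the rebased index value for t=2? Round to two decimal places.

Rebased(t=2) = 109.3 / 101.7 × 100 = 107.4730

107.47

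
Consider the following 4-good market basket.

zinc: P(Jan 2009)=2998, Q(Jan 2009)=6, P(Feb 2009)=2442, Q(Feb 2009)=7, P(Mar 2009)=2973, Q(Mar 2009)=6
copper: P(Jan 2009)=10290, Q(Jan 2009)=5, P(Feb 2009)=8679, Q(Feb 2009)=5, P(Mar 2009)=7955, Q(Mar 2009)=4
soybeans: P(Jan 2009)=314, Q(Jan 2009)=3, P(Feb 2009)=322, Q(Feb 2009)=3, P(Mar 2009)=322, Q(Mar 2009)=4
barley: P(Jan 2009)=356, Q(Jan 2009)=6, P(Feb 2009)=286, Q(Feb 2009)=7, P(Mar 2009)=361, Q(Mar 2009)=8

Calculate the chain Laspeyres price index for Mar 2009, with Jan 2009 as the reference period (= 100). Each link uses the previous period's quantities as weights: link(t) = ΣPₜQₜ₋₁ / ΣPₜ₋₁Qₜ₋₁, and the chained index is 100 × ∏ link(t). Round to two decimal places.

84.57

Link Jan 2009→Feb 2009:
ΣP(Feb 2009)Q(Jan 2009) = 2442×6 + 8679×5 + 322×3 + 286×6 = 14652 + 43395 + 966 + 1716 = 60729
ΣP(Jan 2009)Q(Jan 2009) = 2998×6 + 10290×5 + 314×3 + 356×6 = 17988 + 51450 + 942 + 2136 = 72516
link = 60729/72516 = 0.837457
Link Feb 2009→Mar 2009:
ΣP(Mar 2009)Q(Feb 2009) = 2973×7 + 7955×5 + 322×3 + 361×7 = 20811 + 39775 + 966 + 2527 = 64079
ΣP(Feb 2009)Q(Feb 2009) = 2442×7 + 8679×5 + 322×3 + 286×7 = 17094 + 43395 + 966 + 2002 = 63457
link = 64079/63457 = 1.009802
Chained index = 100 × 0.837457 × 1.009802 = 84.5665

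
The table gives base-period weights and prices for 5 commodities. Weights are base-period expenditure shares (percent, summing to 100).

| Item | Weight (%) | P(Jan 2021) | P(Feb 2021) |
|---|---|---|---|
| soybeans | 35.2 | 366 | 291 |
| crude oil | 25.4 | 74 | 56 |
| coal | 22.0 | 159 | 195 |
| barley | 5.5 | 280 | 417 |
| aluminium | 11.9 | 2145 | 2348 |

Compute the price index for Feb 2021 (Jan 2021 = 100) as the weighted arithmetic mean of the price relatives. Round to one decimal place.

95.4

soybeans: 35.2 × (291/366) = 35.2 × 0.795082 = 27.9869
crude oil: 25.4 × (56/74) = 25.4 × 0.756757 = 19.2216
coal: 22.0 × (195/159) = 22.0 × 1.226415 = 26.9811
barley: 5.5 × (417/280) = 5.5 × 1.489286 = 8.1911
aluminium: 11.9 × (2348/2145) = 11.9 × 1.094639 = 13.0262
Index = Σ wᵢ·(p₁ᵢ/p₀ᵢ) = 27.9869 + 19.2216 + 26.9811 + 8.1911 + 13.0262 = 95.4069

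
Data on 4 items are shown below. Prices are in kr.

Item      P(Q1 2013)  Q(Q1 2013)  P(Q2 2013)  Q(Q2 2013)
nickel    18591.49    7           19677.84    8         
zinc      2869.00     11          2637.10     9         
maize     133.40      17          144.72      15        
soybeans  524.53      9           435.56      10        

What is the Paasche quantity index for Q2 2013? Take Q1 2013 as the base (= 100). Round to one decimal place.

108.4

Paasche quantity index uses current-period prices as weights.
ΣP(Q2 2013)·Q(Q2 2013) = 19677.84×8 + 2637.10×9 + 144.72×15 + 435.56×10 = 157422.72 + 23733.9 + 2170.8 + 4355.6 = 187683.02
ΣP(Q2 2013)·Q(Q1 2013) = 19677.84×7 + 2637.10×11 + 144.72×17 + 435.56×9 = 137744.88 + 29008.1 + 2460.24 + 3920.04 = 173133.26
Index = 187683.02 / 173133.26 × 100 = 108.4038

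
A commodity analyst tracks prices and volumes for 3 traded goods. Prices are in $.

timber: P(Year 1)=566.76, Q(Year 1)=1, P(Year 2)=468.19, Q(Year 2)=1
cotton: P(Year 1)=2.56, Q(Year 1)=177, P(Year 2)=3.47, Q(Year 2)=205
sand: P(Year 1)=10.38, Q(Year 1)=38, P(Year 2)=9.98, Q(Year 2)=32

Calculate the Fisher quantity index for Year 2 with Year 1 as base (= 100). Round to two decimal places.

101.60

Laspeyres component (base-period weights):
ΣP(Year 1)Q(Year 2) = 566.76×1 + 2.56×205 + 10.38×32 = 566.76 + 524.8 + 332.16 = 1423.72
ΣP(Year 1)Q(Year 1) = 566.76×1 + 2.56×177 + 10.38×38 = 566.76 + 453.12 + 394.44 = 1414.32
L = 1423.72 / 1414.32 × 100 = 100.6646
Paasche component (current-period weights):
ΣP(Year 2)Q(Year 2) = 468.19×1 + 3.47×205 + 9.98×32 = 468.19 + 711.35 + 319.36 = 1498.9
ΣP(Year 2)Q(Year 1) = 468.19×1 + 3.47×177 + 9.98×38 = 468.19 + 614.19 + 379.24 = 1461.62
P = 1498.9 / 1461.62 × 100 = 102.5506
Fisher = √(L × P) = √(100.6646 × 102.5506) = 101.6032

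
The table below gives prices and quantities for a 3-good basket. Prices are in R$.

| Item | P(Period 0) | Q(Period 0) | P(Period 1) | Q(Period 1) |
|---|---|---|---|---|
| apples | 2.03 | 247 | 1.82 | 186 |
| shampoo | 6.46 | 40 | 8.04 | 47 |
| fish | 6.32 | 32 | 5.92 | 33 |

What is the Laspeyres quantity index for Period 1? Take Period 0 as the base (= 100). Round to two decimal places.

92.49

Laspeyres quantity index uses base-period prices as weights.
ΣP(Period 0)·Q(Period 1) = 2.03×186 + 6.46×47 + 6.32×33 = 377.58 + 303.62 + 208.56 = 889.76
ΣP(Period 0)·Q(Period 0) = 2.03×247 + 6.46×40 + 6.32×32 = 501.41 + 258.4 + 202.24 = 962.05
Index = 889.76 / 962.05 × 100 = 92.4858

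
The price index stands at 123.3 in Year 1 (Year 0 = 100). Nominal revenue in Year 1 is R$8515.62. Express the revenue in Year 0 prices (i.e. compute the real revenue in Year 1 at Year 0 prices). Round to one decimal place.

6906.4

Real = Nominal ÷ (Index/100) = 8515.62 ÷ (123.3/100)
     = 8515.62 ÷ 1.233 = 6906.4234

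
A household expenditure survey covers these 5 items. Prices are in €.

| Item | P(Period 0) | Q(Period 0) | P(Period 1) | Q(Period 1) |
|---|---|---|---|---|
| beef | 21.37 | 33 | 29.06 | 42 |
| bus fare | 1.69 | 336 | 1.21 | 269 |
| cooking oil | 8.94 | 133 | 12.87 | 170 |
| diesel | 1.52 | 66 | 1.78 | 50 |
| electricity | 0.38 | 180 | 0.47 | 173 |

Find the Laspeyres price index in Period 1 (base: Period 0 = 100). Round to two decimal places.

124.65

Laspeyres price index uses base-period quantities as weights.
ΣP(Period 1)·Q(Period 0) = 29.06×33 + 1.21×336 + 12.87×133 + 1.78×66 + 0.47×180 = 958.98 + 406.56 + 1711.71 + 117.48 + 84.6 = 3279.33
ΣP(Period 0)·Q(Period 0) = 21.37×33 + 1.69×336 + 8.94×133 + 1.52×66 + 0.38×180 = 705.21 + 567.84 + 1189.02 + 100.32 + 68.4 = 2630.79
Index = 3279.33 / 2630.79 × 100 = 124.6519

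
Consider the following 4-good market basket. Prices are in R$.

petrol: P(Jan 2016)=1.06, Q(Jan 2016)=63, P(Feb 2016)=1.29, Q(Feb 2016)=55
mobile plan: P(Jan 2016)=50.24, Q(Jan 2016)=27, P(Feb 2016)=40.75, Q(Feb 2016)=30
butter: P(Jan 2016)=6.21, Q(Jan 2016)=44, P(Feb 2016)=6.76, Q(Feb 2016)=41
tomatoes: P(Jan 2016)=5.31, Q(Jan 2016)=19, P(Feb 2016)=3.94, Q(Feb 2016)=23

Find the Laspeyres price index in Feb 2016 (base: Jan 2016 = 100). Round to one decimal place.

Laspeyres price index uses base-period quantities as weights.
ΣP(Feb 2016)·Q(Jan 2016) = 1.29×63 + 40.75×27 + 6.76×44 + 3.94×19 = 81.27 + 1100.25 + 297.44 + 74.86 = 1553.82
ΣP(Jan 2016)·Q(Jan 2016) = 1.06×63 + 50.24×27 + 6.21×44 + 5.31×19 = 66.78 + 1356.48 + 273.24 + 100.89 = 1797.39
Index = 1553.82 / 1797.39 × 100 = 86.4487

86.4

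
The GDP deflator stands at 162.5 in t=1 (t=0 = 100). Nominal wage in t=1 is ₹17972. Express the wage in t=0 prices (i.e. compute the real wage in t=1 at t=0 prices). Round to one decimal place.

11059.7

Real = Nominal ÷ (Index/100) = 17972 ÷ (162.5/100)
     = 17972 ÷ 1.625 = 11059.6923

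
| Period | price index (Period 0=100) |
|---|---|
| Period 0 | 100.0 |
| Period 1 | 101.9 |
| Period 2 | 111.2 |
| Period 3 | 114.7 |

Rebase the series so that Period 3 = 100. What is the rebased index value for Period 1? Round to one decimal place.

88.8

Rebased(Period 1) = 101.9 / 114.7 × 100 = 88.8405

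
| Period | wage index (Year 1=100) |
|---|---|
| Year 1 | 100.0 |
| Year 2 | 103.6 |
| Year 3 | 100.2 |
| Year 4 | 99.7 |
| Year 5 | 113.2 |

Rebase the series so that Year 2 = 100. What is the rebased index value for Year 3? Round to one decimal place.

96.7

Rebased(Year 3) = 100.2 / 103.6 × 100 = 96.7181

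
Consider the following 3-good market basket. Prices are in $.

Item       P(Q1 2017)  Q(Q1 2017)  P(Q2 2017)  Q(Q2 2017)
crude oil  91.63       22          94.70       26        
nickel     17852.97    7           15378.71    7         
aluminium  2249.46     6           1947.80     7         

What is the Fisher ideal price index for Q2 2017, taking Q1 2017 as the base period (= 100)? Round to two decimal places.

Laspeyres component (base-period weights):
ΣP(Q2 2017)Q(Q1 2017) = 94.70×22 + 15378.71×7 + 1947.80×6 = 2083.4 + 107650.97 + 11686.8 = 121421.17
ΣP(Q1 2017)Q(Q1 2017) = 91.63×22 + 17852.97×7 + 2249.46×6 = 2015.86 + 124970.79 + 13496.76 = 140483.41
L = 121421.17 / 140483.41 × 100 = 86.4310
Paasche component (current-period weights):
ΣP(Q2 2017)Q(Q2 2017) = 94.70×26 + 15378.71×7 + 1947.80×7 = 2462.2 + 107650.97 + 13634.6 = 123747.77
ΣP(Q1 2017)Q(Q2 2017) = 91.63×26 + 17852.97×7 + 2249.46×7 = 2382.38 + 124970.79 + 15746.22 = 143099.39
P = 123747.77 / 143099.39 × 100 = 86.4768
Fisher = √(L × P) = √(86.4310 × 86.4768) = 86.4539

86.45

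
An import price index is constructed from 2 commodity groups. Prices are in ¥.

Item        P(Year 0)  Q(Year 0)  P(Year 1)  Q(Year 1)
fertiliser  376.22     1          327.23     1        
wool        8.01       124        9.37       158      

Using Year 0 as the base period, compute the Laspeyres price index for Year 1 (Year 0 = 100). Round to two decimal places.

Laspeyres price index uses base-period quantities as weights.
ΣP(Year 1)·Q(Year 0) = 327.23×1 + 9.37×124 = 327.23 + 1161.88 = 1489.11
ΣP(Year 0)·Q(Year 0) = 376.22×1 + 8.01×124 = 376.22 + 993.24 = 1369.46
Index = 1489.11 / 1369.46 × 100 = 108.7370

108.74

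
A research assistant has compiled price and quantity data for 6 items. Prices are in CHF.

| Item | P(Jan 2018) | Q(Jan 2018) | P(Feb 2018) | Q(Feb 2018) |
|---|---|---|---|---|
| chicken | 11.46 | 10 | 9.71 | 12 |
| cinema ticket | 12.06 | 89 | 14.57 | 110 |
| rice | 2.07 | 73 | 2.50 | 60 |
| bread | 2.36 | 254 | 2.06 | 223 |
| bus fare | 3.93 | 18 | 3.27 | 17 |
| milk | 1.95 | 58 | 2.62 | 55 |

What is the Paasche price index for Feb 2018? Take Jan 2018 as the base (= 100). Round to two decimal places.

110.47

Paasche price index uses current-period quantities as weights.
ΣP(Feb 2018)·Q(Feb 2018) = 9.71×12 + 14.57×110 + 2.50×60 + 2.06×223 + 3.27×17 + 2.62×55 = 116.52 + 1602.7 + 150 + 459.38 + 55.59 + 144.1 = 2528.29
ΣP(Jan 2018)·Q(Feb 2018) = 11.46×12 + 12.06×110 + 2.07×60 + 2.36×223 + 3.93×17 + 1.95×55 = 137.52 + 1326.6 + 124.2 + 526.28 + 66.81 + 107.25 = 2288.66
Index = 2528.29 / 2288.66 × 100 = 110.4703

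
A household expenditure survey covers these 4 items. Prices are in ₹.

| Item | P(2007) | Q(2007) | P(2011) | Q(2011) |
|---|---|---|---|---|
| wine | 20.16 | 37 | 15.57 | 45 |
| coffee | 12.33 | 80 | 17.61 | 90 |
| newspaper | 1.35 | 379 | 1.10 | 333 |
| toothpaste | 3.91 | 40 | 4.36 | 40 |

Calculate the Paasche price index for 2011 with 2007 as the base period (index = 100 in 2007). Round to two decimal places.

107.75

Paasche price index uses current-period quantities as weights.
ΣP(2011)·Q(2011) = 15.57×45 + 17.61×90 + 1.10×333 + 4.36×40 = 700.65 + 1584.9 + 366.3 + 174.4 = 2826.25
ΣP(2007)·Q(2011) = 20.16×45 + 12.33×90 + 1.35×333 + 3.91×40 = 907.2 + 1109.7 + 449.55 + 156.4 = 2622.85
Index = 2826.25 / 2622.85 × 100 = 107.7549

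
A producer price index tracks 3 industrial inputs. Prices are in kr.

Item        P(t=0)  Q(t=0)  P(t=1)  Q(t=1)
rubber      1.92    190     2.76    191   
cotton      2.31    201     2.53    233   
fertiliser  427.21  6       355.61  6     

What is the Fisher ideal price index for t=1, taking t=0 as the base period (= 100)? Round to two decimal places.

Laspeyres component (base-period weights):
ΣP(t=1)Q(t=0) = 2.76×190 + 2.53×201 + 355.61×6 = 524.4 + 508.53 + 2133.66 = 3166.59
ΣP(t=0)Q(t=0) = 1.92×190 + 2.31×201 + 427.21×6 = 364.8 + 464.31 + 2563.26 = 3392.37
L = 3166.59 / 3392.37 × 100 = 93.3445
Paasche component (current-period weights):
ΣP(t=1)Q(t=1) = 2.76×191 + 2.53×233 + 355.61×6 = 527.16 + 589.49 + 2133.66 = 3250.31
ΣP(t=0)Q(t=1) = 1.92×191 + 2.31×233 + 427.21×6 = 366.72 + 538.23 + 2563.26 = 3468.21
P = 3250.31 / 3468.21 × 100 = 93.7172
Fisher = √(L × P) = √(93.3445 × 93.7172) = 93.5307

93.53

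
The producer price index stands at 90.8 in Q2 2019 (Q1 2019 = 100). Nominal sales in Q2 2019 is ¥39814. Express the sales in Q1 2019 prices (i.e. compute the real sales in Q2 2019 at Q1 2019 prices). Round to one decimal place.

Real = Nominal ÷ (Index/100) = 39814 ÷ (90.8/100)
     = 39814 ÷ 0.908 = 43848.0176

43848.0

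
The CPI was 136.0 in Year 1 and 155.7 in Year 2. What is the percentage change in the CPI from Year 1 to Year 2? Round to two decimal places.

Change = (155.7 − 136.0) / 136.0 × 100
       = 19.7 / 136.0 × 100 = 14.4853%

14.49%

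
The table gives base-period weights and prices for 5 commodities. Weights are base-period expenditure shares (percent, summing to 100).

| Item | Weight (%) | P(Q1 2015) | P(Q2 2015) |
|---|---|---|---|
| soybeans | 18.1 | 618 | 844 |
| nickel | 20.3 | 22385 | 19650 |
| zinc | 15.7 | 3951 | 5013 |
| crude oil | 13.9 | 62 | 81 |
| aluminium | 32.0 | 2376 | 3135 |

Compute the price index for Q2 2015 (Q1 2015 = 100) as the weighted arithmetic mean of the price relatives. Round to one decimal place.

soybeans: 18.1 × (844/618) = 18.1 × 1.365696 = 24.7191
nickel: 20.3 × (19650/22385) = 20.3 × 0.877820 = 17.8197
zinc: 15.7 × (5013/3951) = 15.7 × 1.268793 = 19.9200
crude oil: 13.9 × (81/62) = 13.9 × 1.306452 = 18.1597
aluminium: 32.0 × (3135/2376) = 32.0 × 1.319444 = 42.2222
Index = Σ wᵢ·(p₁ᵢ/p₀ᵢ) = 24.7191 + 17.8197 + 19.9200 + 18.1597 + 42.2222 = 122.8408

122.8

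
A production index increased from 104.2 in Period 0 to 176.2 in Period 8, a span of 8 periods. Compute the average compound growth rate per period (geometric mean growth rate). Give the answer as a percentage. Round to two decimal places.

Growth factor = (176.2/104.2)^(1/8) = (1.690979)^(1/8) = 1.067867
Growth rate = 1.067867 − 1 = 0.067867 = 6.7867%

6.79%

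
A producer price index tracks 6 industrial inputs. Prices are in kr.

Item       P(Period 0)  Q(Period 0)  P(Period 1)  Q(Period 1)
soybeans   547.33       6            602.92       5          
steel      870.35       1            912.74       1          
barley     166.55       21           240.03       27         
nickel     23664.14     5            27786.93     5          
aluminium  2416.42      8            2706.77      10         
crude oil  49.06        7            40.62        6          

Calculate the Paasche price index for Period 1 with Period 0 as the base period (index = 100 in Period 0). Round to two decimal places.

117.08

Paasche price index uses current-period quantities as weights.
ΣP(Period 1)·Q(Period 1) = 602.92×5 + 912.74×1 + 240.03×27 + 27786.93×5 + 2706.77×10 + 40.62×6 = 3014.6 + 912.74 + 6480.81 + 138934.65 + 27067.7 + 243.72 = 176654.22
ΣP(Period 0)·Q(Period 1) = 547.33×5 + 870.35×1 + 166.55×27 + 23664.14×5 + 2416.42×10 + 49.06×6 = 2736.65 + 870.35 + 4496.85 + 118320.7 + 24164.2 + 294.36 = 150883.11
Index = 176654.22 / 150883.11 × 100 = 117.0802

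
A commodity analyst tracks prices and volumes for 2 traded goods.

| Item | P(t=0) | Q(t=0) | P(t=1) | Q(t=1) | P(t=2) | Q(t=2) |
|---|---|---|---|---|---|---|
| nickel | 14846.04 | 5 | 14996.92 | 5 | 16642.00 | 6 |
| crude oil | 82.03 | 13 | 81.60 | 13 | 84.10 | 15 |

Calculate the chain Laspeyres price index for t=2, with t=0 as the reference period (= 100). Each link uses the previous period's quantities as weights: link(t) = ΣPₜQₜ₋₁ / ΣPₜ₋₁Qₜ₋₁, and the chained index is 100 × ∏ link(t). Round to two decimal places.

111.96

Link t=0→t=1:
ΣP(t=1)Q(t=0) = 14996.92×5 + 81.60×13 = 74984.6 + 1060.8 = 76045.4
ΣP(t=0)Q(t=0) = 14846.04×5 + 82.03×13 = 74230.2 + 1066.39 = 75296.59
link = 76045.4/75296.59 = 1.009945
Link t=1→t=2:
ΣP(t=2)Q(t=1) = 16642.00×5 + 84.10×13 = 83210 + 1093.3 = 84303.3
ΣP(t=1)Q(t=1) = 14996.92×5 + 81.60×13 = 74984.6 + 1060.8 = 76045.4
link = 84303.3/76045.4 = 1.108592
Chained index = 100 × 1.009945 × 1.108592 = 111.9616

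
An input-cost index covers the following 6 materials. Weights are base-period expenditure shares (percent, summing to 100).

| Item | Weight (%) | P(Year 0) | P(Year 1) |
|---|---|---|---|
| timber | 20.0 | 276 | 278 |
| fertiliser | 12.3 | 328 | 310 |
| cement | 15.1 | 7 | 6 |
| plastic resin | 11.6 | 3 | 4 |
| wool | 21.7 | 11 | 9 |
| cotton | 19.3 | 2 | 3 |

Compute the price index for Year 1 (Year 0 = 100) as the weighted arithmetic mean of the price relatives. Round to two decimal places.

timber: 20.0 × (278/276) = 20.0 × 1.007246 = 20.1449
fertiliser: 12.3 × (310/328) = 12.3 × 0.945122 = 11.6250
cement: 15.1 × (6/7) = 15.1 × 0.857143 = 12.9429
plastic resin: 11.6 × (4/3) = 11.6 × 1.333333 = 15.4667
wool: 21.7 × (9/11) = 21.7 × 0.818182 = 17.7545
cotton: 19.3 × (3/2) = 19.3 × 1.500000 = 28.9500
Index = Σ wᵢ·(p₁ᵢ/p₀ᵢ) = 20.1449 + 11.6250 + 12.9429 + 15.4667 + 17.7545 + 28.9500 = 106.8840

106.88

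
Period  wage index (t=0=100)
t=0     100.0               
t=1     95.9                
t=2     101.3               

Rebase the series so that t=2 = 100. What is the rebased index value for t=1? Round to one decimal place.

Rebased(t=1) = 95.9 / 101.3 × 100 = 94.6693

94.7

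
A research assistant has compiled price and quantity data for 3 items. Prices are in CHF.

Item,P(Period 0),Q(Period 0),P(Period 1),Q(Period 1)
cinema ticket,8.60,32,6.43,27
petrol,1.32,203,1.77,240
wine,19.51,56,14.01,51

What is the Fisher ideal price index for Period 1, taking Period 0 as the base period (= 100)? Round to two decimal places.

Laspeyres component (base-period weights):
ΣP(Period 1)Q(Period 0) = 6.43×32 + 1.77×203 + 14.01×56 = 205.76 + 359.31 + 784.56 = 1349.63
ΣP(Period 0)Q(Period 0) = 8.60×32 + 1.32×203 + 19.51×56 = 275.2 + 267.96 + 1092.56 = 1635.72
L = 1349.63 / 1635.72 × 100 = 82.5098
Paasche component (current-period weights):
ΣP(Period 1)Q(Period 1) = 6.43×27 + 1.77×240 + 14.01×51 = 173.61 + 424.8 + 714.51 = 1312.92
ΣP(Period 0)Q(Period 1) = 8.60×27 + 1.32×240 + 19.51×51 = 232.2 + 316.8 + 995.01 = 1544.01
P = 1312.92 / 1544.01 × 100 = 85.0331
Fisher = √(L × P) = √(82.5098 × 85.0331) = 83.7620

83.76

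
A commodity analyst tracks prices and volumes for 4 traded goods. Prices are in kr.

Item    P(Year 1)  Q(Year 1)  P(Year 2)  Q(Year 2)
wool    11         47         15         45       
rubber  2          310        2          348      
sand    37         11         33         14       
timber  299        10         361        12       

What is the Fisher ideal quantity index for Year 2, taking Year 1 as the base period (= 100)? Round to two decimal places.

116.60

Laspeyres component (base-period weights):
ΣP(Year 1)Q(Year 2) = 11×45 + 2×348 + 37×14 + 299×12 = 495 + 696 + 518 + 3588 = 5297
ΣP(Year 1)Q(Year 1) = 11×47 + 2×310 + 37×11 + 299×10 = 517 + 620 + 407 + 2990 = 4534
L = 5297 / 4534 × 100 = 116.8284
Paasche component (current-period weights):
ΣP(Year 2)Q(Year 2) = 15×45 + 2×348 + 33×14 + 361×12 = 675 + 696 + 462 + 4332 = 6165
ΣP(Year 2)Q(Year 1) = 15×47 + 2×310 + 33×11 + 361×10 = 705 + 620 + 363 + 3610 = 5298
P = 6165 / 5298 × 100 = 116.3647
Fisher = √(L × P) = √(116.8284 × 116.3647) = 116.5963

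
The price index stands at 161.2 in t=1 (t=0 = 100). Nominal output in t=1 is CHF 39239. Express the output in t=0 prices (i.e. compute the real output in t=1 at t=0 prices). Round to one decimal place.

24341.8

Real = Nominal ÷ (Index/100) = 39239 ÷ (161.2/100)
     = 39239 ÷ 1.612 = 24341.8114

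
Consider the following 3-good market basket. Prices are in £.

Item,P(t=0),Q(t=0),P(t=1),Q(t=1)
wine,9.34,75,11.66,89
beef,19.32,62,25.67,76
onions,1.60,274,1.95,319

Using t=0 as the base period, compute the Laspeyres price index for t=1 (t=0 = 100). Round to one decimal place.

128.4

Laspeyres price index uses base-period quantities as weights.
ΣP(t=1)·Q(t=0) = 11.66×75 + 25.67×62 + 1.95×274 = 874.5 + 1591.54 + 534.3 = 3000.34
ΣP(t=0)·Q(t=0) = 9.34×75 + 19.32×62 + 1.60×274 = 700.5 + 1197.84 + 438.4 = 2336.74
Index = 3000.34 / 2336.74 × 100 = 128.3985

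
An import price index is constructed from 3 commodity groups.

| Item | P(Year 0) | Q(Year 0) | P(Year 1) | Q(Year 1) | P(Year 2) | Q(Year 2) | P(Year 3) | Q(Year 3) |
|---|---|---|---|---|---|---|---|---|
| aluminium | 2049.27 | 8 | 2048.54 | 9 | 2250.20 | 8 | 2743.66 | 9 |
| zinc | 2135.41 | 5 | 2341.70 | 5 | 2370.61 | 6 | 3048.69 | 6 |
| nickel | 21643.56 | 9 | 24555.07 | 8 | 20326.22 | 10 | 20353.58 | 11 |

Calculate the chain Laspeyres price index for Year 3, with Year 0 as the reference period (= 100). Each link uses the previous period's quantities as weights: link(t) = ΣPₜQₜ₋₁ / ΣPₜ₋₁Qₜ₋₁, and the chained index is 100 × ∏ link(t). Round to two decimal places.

99.88

Link Year 0→Year 1:
ΣP(Year 1)Q(Year 0) = 2048.54×8 + 2341.70×5 + 24555.07×9 = 16388.32 + 11708.5 + 220995.63 = 249092.45
ΣP(Year 0)Q(Year 0) = 2049.27×8 + 2135.41×5 + 21643.56×9 = 16394.16 + 10677.05 + 194792.04 = 221863.25
link = 249092.45/221863.25 = 1.122730
Link Year 1→Year 2:
ΣP(Year 2)Q(Year 1) = 2250.20×9 + 2370.61×5 + 20326.22×8 = 20251.8 + 11853.05 + 162609.76 = 194714.61
ΣP(Year 1)Q(Year 1) = 2048.54×9 + 2341.70×5 + 24555.07×8 = 18436.86 + 11708.5 + 196440.56 = 226585.92
link = 194714.61/226585.92 = 0.859341
Link Year 2→Year 3:
ΣP(Year 3)Q(Year 2) = 2743.66×8 + 3048.69×6 + 20353.58×10 = 21949.28 + 18292.14 + 203535.8 = 243777.22
ΣP(Year 2)Q(Year 2) = 2250.20×8 + 2370.61×6 + 20326.22×10 = 18001.6 + 14223.66 + 203262.2 = 235487.46
link = 243777.22/235487.46 = 1.035203
Chained index = 100 × 1.122730 × 0.859341 × 1.035203 = 99.8772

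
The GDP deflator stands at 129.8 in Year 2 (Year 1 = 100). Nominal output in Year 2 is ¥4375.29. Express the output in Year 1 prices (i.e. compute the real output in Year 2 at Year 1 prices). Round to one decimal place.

Real = Nominal ÷ (Index/100) = 4375.29 ÷ (129.8/100)
     = 4375.29 ÷ 1.298 = 3370.7935

3370.8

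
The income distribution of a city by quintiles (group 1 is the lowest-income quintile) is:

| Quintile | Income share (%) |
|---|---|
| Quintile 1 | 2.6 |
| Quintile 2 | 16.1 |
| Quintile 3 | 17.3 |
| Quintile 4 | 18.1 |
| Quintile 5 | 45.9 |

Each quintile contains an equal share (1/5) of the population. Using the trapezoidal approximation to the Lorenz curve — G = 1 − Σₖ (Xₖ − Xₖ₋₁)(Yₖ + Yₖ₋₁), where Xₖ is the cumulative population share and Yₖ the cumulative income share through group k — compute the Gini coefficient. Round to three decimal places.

0.354

Cumulative income shares Yₖ: 0.0260, 0.1870, 0.3600, 0.5410, 1.0000
Σ (Xₖ−Xₖ₋₁)(Yₖ+Yₖ₋₁) = (1/5)(0.0260+0.0000) + (1/5)(0.1870+0.0260) + (1/5)(0.3600+0.1870) + (1/5)(0.5410+0.3600) + (1/5)(1.0000+0.5410)
  = 0.0052 + 0.0426 + 0.1094 + 0.1802 + 0.3082 = 0.6456
G = 1 − 0.6456 = 0.3544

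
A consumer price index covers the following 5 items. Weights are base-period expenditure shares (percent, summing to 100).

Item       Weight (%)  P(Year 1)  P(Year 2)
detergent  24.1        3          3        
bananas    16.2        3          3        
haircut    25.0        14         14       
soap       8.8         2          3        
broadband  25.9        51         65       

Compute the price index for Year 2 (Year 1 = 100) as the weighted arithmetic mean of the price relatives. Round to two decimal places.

detergent: 24.1 × (3/3) = 24.1 × 1.000000 = 24.1000
bananas: 16.2 × (3/3) = 16.2 × 1.000000 = 16.2000
haircut: 25.0 × (14/14) = 25.0 × 1.000000 = 25.0000
soap: 8.8 × (3/2) = 8.8 × 1.500000 = 13.2000
broadband: 25.9 × (65/51) = 25.9 × 1.274510 = 33.0098
Index = Σ wᵢ·(p₁ᵢ/p₀ᵢ) = 24.1000 + 16.2000 + 25.0000 + 13.2000 + 33.0098 = 111.5098

111.51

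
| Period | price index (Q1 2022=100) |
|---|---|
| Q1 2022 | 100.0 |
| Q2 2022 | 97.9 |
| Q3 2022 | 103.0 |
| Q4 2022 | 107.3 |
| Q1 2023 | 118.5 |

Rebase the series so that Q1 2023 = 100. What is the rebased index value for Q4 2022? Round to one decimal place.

Rebased(Q4 2022) = 107.3 / 118.5 × 100 = 90.5485

90.5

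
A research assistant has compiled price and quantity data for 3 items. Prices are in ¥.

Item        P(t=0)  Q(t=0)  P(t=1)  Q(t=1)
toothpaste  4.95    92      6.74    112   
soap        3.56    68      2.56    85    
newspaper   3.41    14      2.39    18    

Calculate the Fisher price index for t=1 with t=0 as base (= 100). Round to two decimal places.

Laspeyres component (base-period weights):
ΣP(t=1)Q(t=0) = 6.74×92 + 2.56×68 + 2.39×14 = 620.08 + 174.08 + 33.46 = 827.62
ΣP(t=0)Q(t=0) = 4.95×92 + 3.56×68 + 3.41×14 = 455.4 + 242.08 + 47.74 = 745.22
L = 827.62 / 745.22 × 100 = 111.0571
Paasche component (current-period weights):
ΣP(t=1)Q(t=1) = 6.74×112 + 2.56×85 + 2.39×18 = 754.88 + 217.6 + 43.02 = 1015.5
ΣP(t=0)Q(t=1) = 4.95×112 + 3.56×85 + 3.41×18 = 554.4 + 302.6 + 61.38 = 918.38
P = 1015.5 / 918.38 × 100 = 110.5751
Fisher = √(L × P) = √(111.0571 × 110.5751) = 110.8159

110.82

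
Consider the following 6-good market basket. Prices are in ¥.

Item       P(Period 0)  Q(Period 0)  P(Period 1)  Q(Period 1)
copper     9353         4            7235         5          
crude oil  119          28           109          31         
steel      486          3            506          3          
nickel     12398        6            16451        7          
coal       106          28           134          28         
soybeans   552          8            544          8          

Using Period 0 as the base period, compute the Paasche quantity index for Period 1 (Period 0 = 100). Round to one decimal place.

Paasche quantity index uses current-period prices as weights.
ΣP(Period 1)·Q(Period 1) = 7235×5 + 109×31 + 506×3 + 16451×7 + 134×28 + 544×8 = 36175 + 3379 + 1518 + 115157 + 3752 + 4352 = 164333
ΣP(Period 1)·Q(Period 0) = 7235×4 + 109×28 + 506×3 + 16451×6 + 134×28 + 544×8 = 28940 + 3052 + 1518 + 98706 + 3752 + 4352 = 140320
Index = 164333 / 140320 × 100 = 117.1130

117.1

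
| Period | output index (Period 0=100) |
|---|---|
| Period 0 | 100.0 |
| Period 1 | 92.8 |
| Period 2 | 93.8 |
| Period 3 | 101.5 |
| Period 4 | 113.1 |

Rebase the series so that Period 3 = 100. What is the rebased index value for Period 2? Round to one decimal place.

Rebased(Period 2) = 93.8 / 101.5 × 100 = 92.4138

92.4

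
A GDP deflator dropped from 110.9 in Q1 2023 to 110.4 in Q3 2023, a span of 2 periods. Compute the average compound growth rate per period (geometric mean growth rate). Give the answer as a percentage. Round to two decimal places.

Growth factor = (110.4/110.9)^(1/2) = (0.995491)^(1/2) = 0.997743
Growth rate = 0.997743 − 1 = -0.002257 = -0.2257%

-0.23%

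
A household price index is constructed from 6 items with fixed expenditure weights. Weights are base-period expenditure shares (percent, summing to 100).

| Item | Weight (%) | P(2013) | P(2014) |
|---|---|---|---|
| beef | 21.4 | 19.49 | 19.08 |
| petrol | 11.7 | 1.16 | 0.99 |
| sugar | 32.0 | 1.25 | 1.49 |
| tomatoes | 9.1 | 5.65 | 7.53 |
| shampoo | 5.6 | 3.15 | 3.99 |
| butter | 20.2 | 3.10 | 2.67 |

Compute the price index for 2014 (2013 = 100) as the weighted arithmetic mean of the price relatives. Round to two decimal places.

105.70

beef: 21.4 × (19.08/19.49) = 21.4 × 0.978964 = 20.9498
petrol: 11.7 × (0.99/1.16) = 11.7 × 0.853448 = 9.9853
sugar: 32.0 × (1.49/1.25) = 32.0 × 1.192000 = 38.1440
tomatoes: 9.1 × (7.53/5.65) = 9.1 × 1.332743 = 12.1280
shampoo: 5.6 × (3.99/3.15) = 5.6 × 1.266667 = 7.0933
butter: 20.2 × (2.67/3.10) = 20.2 × 0.861290 = 17.3981
Index = Σ wᵢ·(p₁ᵢ/p₀ᵢ) = 20.9498 + 9.9853 + 38.1440 + 12.1280 + 7.0933 + 17.3981 = 105.6985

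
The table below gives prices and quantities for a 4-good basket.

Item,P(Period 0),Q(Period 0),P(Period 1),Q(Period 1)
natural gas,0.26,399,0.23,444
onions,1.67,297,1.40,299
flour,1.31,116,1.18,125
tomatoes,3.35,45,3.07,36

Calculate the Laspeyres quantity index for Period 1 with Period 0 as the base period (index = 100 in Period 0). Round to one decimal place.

Laspeyres quantity index uses base-period prices as weights.
ΣP(Period 0)·Q(Period 1) = 0.26×444 + 1.67×299 + 1.31×125 + 3.35×36 = 115.44 + 499.33 + 163.75 + 120.6 = 899.12
ΣP(Period 0)·Q(Period 0) = 0.26×399 + 1.67×297 + 1.31×116 + 3.35×45 = 103.74 + 495.99 + 151.96 + 150.75 = 902.44
Index = 899.12 / 902.44 × 100 = 99.6321

99.6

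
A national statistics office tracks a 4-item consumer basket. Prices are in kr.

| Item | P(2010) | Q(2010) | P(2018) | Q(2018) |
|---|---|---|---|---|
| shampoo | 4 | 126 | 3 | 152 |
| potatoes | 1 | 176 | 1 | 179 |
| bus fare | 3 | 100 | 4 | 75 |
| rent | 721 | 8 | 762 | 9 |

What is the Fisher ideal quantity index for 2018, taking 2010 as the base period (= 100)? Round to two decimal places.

110.85

Laspeyres component (base-period weights):
ΣP(2010)Q(2018) = 4×152 + 1×179 + 3×75 + 721×9 = 608 + 179 + 225 + 6489 = 7501
ΣP(2010)Q(2010) = 4×126 + 1×176 + 3×100 + 721×8 = 504 + 176 + 300 + 5768 = 6748
L = 7501 / 6748 × 100 = 111.1589
Paasche component (current-period weights):
ΣP(2018)Q(2018) = 3×152 + 1×179 + 4×75 + 762×9 = 456 + 179 + 300 + 6858 = 7793
ΣP(2018)Q(2010) = 3×126 + 1×176 + 4×100 + 762×8 = 378 + 176 + 400 + 6096 = 7050
P = 7793 / 7050 × 100 = 110.5390
Fisher = √(L × P) = √(111.1589 × 110.5390) = 110.8485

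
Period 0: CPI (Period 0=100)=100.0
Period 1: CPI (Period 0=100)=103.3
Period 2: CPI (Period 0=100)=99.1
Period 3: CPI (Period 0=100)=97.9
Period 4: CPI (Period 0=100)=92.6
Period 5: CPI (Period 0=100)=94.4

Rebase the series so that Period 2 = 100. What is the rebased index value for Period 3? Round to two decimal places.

Rebased(Period 3) = 97.9 / 99.1 × 100 = 98.7891

98.79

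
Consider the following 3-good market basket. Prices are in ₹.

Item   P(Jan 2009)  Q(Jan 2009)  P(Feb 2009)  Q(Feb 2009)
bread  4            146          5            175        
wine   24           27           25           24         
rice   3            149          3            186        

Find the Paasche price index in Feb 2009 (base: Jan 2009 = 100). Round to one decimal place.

110.9

Paasche price index uses current-period quantities as weights.
ΣP(Feb 2009)·Q(Feb 2009) = 5×175 + 25×24 + 3×186 = 875 + 600 + 558 = 2033
ΣP(Jan 2009)·Q(Feb 2009) = 4×175 + 24×24 + 3×186 = 700 + 576 + 558 = 1834
Index = 2033 / 1834 × 100 = 110.8506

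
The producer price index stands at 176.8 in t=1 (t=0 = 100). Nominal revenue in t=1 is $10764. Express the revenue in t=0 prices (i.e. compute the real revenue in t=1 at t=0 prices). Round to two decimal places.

Real = Nominal ÷ (Index/100) = 10764 ÷ (176.8/100)
     = 10764 ÷ 1.768 = 6088.2353

6088.24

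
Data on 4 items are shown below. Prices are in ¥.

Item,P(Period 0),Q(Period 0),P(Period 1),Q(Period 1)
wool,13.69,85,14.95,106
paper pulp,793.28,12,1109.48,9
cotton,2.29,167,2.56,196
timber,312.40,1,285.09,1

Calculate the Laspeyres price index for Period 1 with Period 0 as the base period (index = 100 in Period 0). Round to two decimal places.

134.45

Laspeyres price index uses base-period quantities as weights.
ΣP(Period 1)·Q(Period 0) = 14.95×85 + 1109.48×12 + 2.56×167 + 285.09×1 = 1270.75 + 13313.76 + 427.52 + 285.09 = 15297.12
ΣP(Period 0)·Q(Period 0) = 13.69×85 + 793.28×12 + 2.29×167 + 312.40×1 = 1163.65 + 9519.36 + 382.43 + 312.4 = 11377.84
Index = 15297.12 / 11377.84 × 100 = 134.4466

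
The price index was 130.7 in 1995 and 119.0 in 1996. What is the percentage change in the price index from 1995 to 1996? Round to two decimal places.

-8.95%

Change = (119.0 − 130.7) / 130.7 × 100
       = -11.7 / 130.7 × 100 = -8.9518%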